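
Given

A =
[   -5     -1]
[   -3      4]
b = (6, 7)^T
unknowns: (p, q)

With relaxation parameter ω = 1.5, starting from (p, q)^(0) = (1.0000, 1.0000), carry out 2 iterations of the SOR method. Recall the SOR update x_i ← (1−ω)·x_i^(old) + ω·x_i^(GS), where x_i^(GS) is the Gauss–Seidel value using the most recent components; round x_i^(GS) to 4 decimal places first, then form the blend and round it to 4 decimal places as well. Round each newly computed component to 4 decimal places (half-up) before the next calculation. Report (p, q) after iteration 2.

(-0.2600, 2.7325)

Iteration 1:
  p: GS value = (6 - (-1)·1.0000) / (-5) = -1.4000;  p ← (1−ω)·1.0000 + ω·-1.4000 = -2.6000
  q: GS value = (7 - (-3)·-2.6000) / (4) = -0.2000;  q ← (1−ω)·1.0000 + ω·-0.2000 = -0.8000
Iteration 2:
  p: GS value = (6 - (-1)·-0.8000) / (-5) = -1.0400;  p ← (1−ω)·-2.6000 + ω·-1.0400 = -0.2600
  q: GS value = (7 - (-3)·-0.2600) / (4) = 1.5550;  q ← (1−ω)·-0.8000 + ω·1.5550 = 2.7325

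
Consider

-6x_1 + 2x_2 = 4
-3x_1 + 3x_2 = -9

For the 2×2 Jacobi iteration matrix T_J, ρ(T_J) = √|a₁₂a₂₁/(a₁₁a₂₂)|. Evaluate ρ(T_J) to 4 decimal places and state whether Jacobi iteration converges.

0.5774

a₁₂a₂₁/(a₁₁a₂₂) = (2)·(-3) / ((-6)·(3)) = 0.333333
ρ = √|0.333333| = √0.333333 = 0.5774
ρ < 1, so Jacobi converges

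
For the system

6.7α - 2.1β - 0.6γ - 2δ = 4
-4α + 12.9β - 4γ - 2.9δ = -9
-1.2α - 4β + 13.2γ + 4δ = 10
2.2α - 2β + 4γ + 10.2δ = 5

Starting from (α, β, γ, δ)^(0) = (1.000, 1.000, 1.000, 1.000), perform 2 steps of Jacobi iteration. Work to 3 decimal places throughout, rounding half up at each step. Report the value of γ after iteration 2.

0.897

Iteration 1:
  α = (4 - (-2.1)·1.000 - (-0.6)·1.000 - (-2)·1.000) / (6.7) = 1.299
  β = (-9 - (-4)·1.000 - (-4)·1.000 - (-2.9)·1.000) / (12.9) = 0.147
  γ = (10 - (-1.2)·1.000 - (-4)·1.000 - (4)·1.000) / (13.2) = 0.848
  δ = (5 - (2.2)·1.000 - (-2)·1.000 - (4)·1.000) / (10.2) = 0.078
Iteration 2:
  α = (4 - (-2.1)·0.147 - (-0.6)·0.848 - (-2)·0.078) / (6.7) = 0.742
  β = (-9 - (-4)·1.299 - (-4)·0.848 - (-2.9)·0.078) / (12.9) = -0.014
  γ = (10 - (-1.2)·1.299 - (-4)·0.147 - (4)·0.078) / (13.2) = 0.897
  δ = (5 - (2.2)·1.299 - (-2)·0.147 - (4)·0.848) / (10.2) = -0.094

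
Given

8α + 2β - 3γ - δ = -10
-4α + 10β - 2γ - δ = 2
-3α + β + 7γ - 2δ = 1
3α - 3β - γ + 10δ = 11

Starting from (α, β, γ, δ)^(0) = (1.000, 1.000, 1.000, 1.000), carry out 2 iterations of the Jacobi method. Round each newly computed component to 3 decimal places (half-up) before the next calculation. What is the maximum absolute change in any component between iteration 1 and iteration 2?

0.837

Iteration 1:
  α = (-10 - (2)·1.000 - (-3)·1.000 - (-1)·1.000) / (8) = -1.000
  β = (2 - (-4)·1.000 - (-2)·1.000 - (-1)·1.000) / (10) = 0.900
  γ = (1 - (-3)·1.000 - (1)·1.000 - (-2)·1.000) / (7) = 0.714
  δ = (11 - (3)·1.000 - (-3)·1.000 - (-1)·1.000) / (10) = 1.200
Iteration 2:
  α = (-10 - (2)·0.900 - (-3)·0.714 - (-1)·1.200) / (8) = -1.057
  β = (2 - (-4)·-1.000 - (-2)·0.714 - (-1)·1.200) / (10) = 0.063
  γ = (1 - (-3)·-1.000 - (1)·0.900 - (-2)·1.200) / (7) = -0.071
  δ = (11 - (3)·-1.000 - (-3)·0.900 - (-1)·0.714) / (10) = 1.741
Change: (-0.057, -0.837, -0.785, 0.541) → max |·| = 0.837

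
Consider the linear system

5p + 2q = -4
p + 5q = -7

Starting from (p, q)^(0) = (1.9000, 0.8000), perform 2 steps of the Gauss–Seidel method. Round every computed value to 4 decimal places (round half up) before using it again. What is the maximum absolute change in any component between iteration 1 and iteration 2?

Iteration 1:
  p = (-4 - (2)·0.8000) / (5) = -1.1200
  q = (-7 - (1)·-1.1200) / (5) = -1.1760
Iteration 2:
  p = (-4 - (2)·-1.1760) / (5) = -0.3296
  q = (-7 - (1)·-0.3296) / (5) = -1.3341
Change: (0.7904, -0.1581) → max |·| = 0.7904

0.7904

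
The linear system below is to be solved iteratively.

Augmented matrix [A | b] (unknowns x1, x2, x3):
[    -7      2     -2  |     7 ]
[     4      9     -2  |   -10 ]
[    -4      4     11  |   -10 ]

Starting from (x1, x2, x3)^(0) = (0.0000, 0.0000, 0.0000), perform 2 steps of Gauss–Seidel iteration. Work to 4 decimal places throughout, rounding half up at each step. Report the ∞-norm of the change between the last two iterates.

Iteration 1:
  x1 = (7 - (2)·0.0000 - (-2)·0.0000) / (-7) = -1.0000
  x2 = (-10 - (4)·-1.0000 - (-2)·0.0000) / (9) = -0.6667
  x3 = (-10 - (-4)·-1.0000 - (4)·-0.6667) / (11) = -1.0303
Iteration 2:
  x1 = (7 - (2)·-0.6667 - (-2)·-1.0303) / (-7) = -0.8961
  x2 = (-10 - (4)·-0.8961 - (-2)·-1.0303) / (9) = -0.9418
  x3 = (-10 - (-4)·-0.8961 - (4)·-0.9418) / (11) = -0.8925
Change: (0.1039, -0.2751, 0.1378) → max |·| = 0.2751

0.2751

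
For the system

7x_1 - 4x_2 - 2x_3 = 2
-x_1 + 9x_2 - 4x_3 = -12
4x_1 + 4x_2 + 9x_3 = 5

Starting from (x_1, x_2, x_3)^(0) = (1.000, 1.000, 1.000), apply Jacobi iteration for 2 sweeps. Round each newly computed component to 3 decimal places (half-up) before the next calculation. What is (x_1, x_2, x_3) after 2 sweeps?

(-0.254, -1.354, 0.393)

Iteration 1:
  x_1 = (2 - (-4)·1.000 - (-2)·1.000) / (7) = 1.143
  x_2 = (-12 - (-1)·1.000 - (-4)·1.000) / (9) = -0.778
  x_3 = (5 - (4)·1.000 - (4)·1.000) / (9) = -0.333
Iteration 2:
  x_1 = (2 - (-4)·-0.778 - (-2)·-0.333) / (7) = -0.254
  x_2 = (-12 - (-1)·1.143 - (-4)·-0.333) / (9) = -1.354
  x_3 = (5 - (4)·1.143 - (4)·-0.778) / (9) = 0.393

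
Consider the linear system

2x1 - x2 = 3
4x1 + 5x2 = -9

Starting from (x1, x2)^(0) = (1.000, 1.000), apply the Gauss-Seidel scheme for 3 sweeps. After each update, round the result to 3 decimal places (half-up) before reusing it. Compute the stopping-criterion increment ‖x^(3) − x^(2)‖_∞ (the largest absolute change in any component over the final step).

0.880

Iteration 1:
  x1 = (3 - (-1)·1.000) / (2) = 2.000
  x2 = (-9 - (4)·2.000) / (5) = -3.400
Iteration 2:
  x1 = (3 - (-1)·-3.400) / (2) = -0.200
  x2 = (-9 - (4)·-0.200) / (5) = -1.640
Iteration 3:
  x1 = (3 - (-1)·-1.640) / (2) = 0.680
  x2 = (-9 - (4)·0.680) / (5) = -2.344
Change: (0.880, -0.704) → max |·| = 0.880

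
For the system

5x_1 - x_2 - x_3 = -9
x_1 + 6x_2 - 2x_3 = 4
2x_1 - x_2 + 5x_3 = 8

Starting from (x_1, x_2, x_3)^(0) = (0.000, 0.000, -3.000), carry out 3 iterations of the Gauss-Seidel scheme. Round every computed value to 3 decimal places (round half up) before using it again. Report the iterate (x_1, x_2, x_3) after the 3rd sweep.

(-0.962, 1.646, 2.314)

Iteration 1:
  x_1 = (-9 - (-1)·0.000 - (-1)·-3.000) / (5) = -2.400
  x_2 = (4 - (1)·-2.400 - (-2)·-3.000) / (6) = 0.067
  x_3 = (8 - (2)·-2.400 - (-1)·0.067) / (5) = 2.573
Iteration 2:
  x_1 = (-9 - (-1)·0.067 - (-1)·2.573) / (5) = -1.272
  x_2 = (4 - (1)·-1.272 - (-2)·2.573) / (6) = 1.736
  x_3 = (8 - (2)·-1.272 - (-1)·1.736) / (5) = 2.456
Iteration 3:
  x_1 = (-9 - (-1)·1.736 - (-1)·2.456) / (5) = -0.962
  x_2 = (4 - (1)·-0.962 - (-2)·2.456) / (6) = 1.646
  x_3 = (8 - (2)·-0.962 - (-1)·1.646) / (5) = 2.314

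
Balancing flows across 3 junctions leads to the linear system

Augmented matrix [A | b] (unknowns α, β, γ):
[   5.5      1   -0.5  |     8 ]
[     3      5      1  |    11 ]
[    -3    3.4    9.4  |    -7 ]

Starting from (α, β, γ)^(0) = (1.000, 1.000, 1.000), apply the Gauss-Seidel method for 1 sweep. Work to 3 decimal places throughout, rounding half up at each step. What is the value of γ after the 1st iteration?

-0.737

Iteration 1:
  α = (8 - (1)·1.000 - (-0.5)·1.000) / (5.5) = 1.364
  β = (11 - (3)·1.364 - (1)·1.000) / (5) = 1.182
  γ = (-7 - (-3)·1.364 - (3.4)·1.182) / (9.4) = -0.737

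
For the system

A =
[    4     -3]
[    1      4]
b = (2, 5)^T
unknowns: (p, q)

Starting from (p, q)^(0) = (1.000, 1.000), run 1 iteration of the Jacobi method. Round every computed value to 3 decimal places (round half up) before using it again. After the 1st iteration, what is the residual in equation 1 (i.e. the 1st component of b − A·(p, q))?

0.000

Iteration 1:
  p = (2 - (-3)·1.000) / (4) = 1.250
  q = (5 - (1)·1.000) / (4) = 1.000
Residual b − A·x = (0.000, -0.250)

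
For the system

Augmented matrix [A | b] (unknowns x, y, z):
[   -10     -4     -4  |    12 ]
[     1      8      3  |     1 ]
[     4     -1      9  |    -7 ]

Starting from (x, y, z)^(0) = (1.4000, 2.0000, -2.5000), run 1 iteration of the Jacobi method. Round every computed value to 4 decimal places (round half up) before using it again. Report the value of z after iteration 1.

-1.1778

Iteration 1:
  x = (12 - (-4)·2.0000 - (-4)·-2.5000) / (-10) = -1.0000
  y = (1 - (1)·1.4000 - (3)·-2.5000) / (8) = 0.8875
  z = (-7 - (4)·1.4000 - (-1)·2.0000) / (9) = -1.1778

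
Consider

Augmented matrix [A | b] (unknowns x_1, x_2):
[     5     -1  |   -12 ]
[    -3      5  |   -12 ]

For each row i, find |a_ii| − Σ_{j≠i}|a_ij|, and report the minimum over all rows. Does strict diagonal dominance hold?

row 1: |5| − (1) = 4
row 2: |5| − (3) = 2
minimum over rows = 2 → strictly diagonally dominant (convergence guaranteed)

2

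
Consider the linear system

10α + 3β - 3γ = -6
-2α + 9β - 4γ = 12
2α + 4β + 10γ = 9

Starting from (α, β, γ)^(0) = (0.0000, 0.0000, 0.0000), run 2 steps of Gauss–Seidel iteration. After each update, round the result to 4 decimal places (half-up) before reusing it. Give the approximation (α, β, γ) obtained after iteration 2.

(-0.7980, 1.3960, 0.5012)

Iteration 1:
  α = (-6 - (3)·0.0000 - (-3)·0.0000) / (10) = -0.6000
  β = (12 - (-2)·-0.6000 - (-4)·0.0000) / (9) = 1.2000
  γ = (9 - (2)·-0.6000 - (4)·1.2000) / (10) = 0.5400
Iteration 2:
  α = (-6 - (3)·1.2000 - (-3)·0.5400) / (10) = -0.7980
  β = (12 - (-2)·-0.7980 - (-4)·0.5400) / (9) = 1.3960
  γ = (9 - (2)·-0.7980 - (4)·1.3960) / (10) = 0.5012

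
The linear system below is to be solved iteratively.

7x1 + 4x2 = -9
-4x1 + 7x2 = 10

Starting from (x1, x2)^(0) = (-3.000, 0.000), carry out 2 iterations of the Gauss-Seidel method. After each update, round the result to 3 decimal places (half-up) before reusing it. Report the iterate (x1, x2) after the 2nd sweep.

Iteration 1:
  x1 = (-9 - (4)·0.000) / (7) = -1.286
  x2 = (10 - (-4)·-1.286) / (7) = 0.694
Iteration 2:
  x1 = (-9 - (4)·0.694) / (7) = -1.682
  x2 = (10 - (-4)·-1.682) / (7) = 0.467

(-1.682, 0.467)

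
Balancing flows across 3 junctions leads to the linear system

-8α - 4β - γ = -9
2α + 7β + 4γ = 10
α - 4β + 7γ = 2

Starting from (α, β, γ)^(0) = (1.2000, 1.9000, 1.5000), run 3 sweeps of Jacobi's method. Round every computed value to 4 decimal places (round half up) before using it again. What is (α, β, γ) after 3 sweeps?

Iteration 1:
  α = (-9 - (-4)·1.9000 - (-1)·1.5000) / (-8) = -0.0125
  β = (10 - (2)·1.2000 - (4)·1.5000) / (7) = 0.2286
  γ = (2 - (1)·1.2000 - (-4)·1.9000) / (7) = 1.2000
Iteration 2:
  α = (-9 - (-4)·0.2286 - (-1)·1.2000) / (-8) = 0.8607
  β = (10 - (2)·-0.0125 - (4)·1.2000) / (7) = 0.7464
  γ = (2 - (1)·-0.0125 - (-4)·0.2286) / (7) = 0.4181
Iteration 3:
  α = (-9 - (-4)·0.7464 - (-1)·0.4181) / (-8) = 0.6995
  β = (10 - (2)·0.8607 - (4)·0.4181) / (7) = 0.9437
  γ = (2 - (1)·0.8607 - (-4)·0.7464) / (7) = 0.5893

(0.6995, 0.9437, 0.5893)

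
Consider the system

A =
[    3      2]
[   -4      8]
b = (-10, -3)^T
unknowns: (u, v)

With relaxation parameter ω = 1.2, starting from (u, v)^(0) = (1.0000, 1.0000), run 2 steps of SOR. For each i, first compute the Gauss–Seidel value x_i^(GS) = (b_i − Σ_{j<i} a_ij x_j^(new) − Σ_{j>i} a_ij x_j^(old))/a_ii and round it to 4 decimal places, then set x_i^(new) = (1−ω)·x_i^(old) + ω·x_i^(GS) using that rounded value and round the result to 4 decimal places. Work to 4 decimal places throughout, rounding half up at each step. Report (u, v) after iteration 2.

(-0.0800, 0.2320)

Iteration 1:
  u: GS value = (-10 - (2)·1.0000) / (3) = -4.0000;  u ← (1−ω)·1.0000 + ω·-4.0000 = -5.0000
  v: GS value = (-3 - (-4)·-5.0000) / (8) = -2.8750;  v ← (1−ω)·1.0000 + ω·-2.8750 = -3.6500
Iteration 2:
  u: GS value = (-10 - (2)·-3.6500) / (3) = -0.9000;  u ← (1−ω)·-5.0000 + ω·-0.9000 = -0.0800
  v: GS value = (-3 - (-4)·-0.0800) / (8) = -0.4150;  v ← (1−ω)·-3.6500 + ω·-0.4150 = 0.2320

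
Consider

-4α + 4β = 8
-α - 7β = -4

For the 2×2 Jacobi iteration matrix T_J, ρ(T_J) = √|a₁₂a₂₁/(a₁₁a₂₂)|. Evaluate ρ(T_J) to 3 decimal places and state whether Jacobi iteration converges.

a₁₂a₂₁/(a₁₁a₂₂) = (4)·(-1) / ((-4)·(-7)) = -0.142857
ρ = √|-0.142857| = √0.142857 = 0.378
ρ < 1, so Jacobi converges

0.378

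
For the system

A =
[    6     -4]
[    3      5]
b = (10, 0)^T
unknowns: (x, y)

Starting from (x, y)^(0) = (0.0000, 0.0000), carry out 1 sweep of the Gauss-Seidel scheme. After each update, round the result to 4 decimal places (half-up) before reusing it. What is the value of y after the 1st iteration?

-1.0000

Iteration 1:
  x = (10 - (-4)·0.0000) / (6) = 1.6667
  y = (0 - (3)·1.6667) / (5) = -1.0000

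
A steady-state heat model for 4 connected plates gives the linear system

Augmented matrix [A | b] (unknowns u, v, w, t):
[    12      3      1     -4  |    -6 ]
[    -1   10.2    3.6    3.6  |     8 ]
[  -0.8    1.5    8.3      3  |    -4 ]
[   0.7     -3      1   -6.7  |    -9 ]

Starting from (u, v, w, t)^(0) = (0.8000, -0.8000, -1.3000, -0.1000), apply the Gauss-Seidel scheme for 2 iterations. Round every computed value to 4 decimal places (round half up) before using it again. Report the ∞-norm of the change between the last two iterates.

0.5104

Iteration 1:
  u = (-6 - (3)·-0.8000 - (1)·-1.3000 - (-4)·-0.1000) / (12) = -0.2250
  v = (8 - (-1)·-0.2250 - (3.6)·-1.3000 - (3.6)·-0.1000) / (10.2) = 1.2564
  w = (-4 - (-0.8)·-0.2250 - (1.5)·1.2564 - (3)·-0.1000) / (8.3) = -0.6945
  t = (-9 - (0.7)·-0.2250 - (-3)·1.2564 - (1)·-0.6945) / (-6.7) = 0.6536
Iteration 2:
  u = (-6 - (3)·1.2564 - (1)·-0.6945 - (-4)·0.6536) / (12) = -0.5384
  v = (8 - (-1)·-0.5384 - (3.6)·-0.6945 - (3.6)·0.6536) / (10.2) = 0.7460
  w = (-4 - (-0.8)·-0.5384 - (1.5)·0.7460 - (3)·0.6536) / (8.3) = -0.9049
  t = (-9 - (0.7)·-0.5384 - (-3)·0.7460 - (1)·-0.9049) / (-6.7) = 0.8179
Change: (-0.3134, -0.5104, -0.2104, 0.1643) → max |·| = 0.5104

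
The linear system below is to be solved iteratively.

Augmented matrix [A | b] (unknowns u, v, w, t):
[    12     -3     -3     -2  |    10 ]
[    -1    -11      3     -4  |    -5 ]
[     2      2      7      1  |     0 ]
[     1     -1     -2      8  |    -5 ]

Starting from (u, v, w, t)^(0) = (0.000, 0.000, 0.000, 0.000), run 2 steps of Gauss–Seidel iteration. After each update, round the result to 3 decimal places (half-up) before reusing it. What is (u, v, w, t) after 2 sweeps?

(0.714, 0.575, -0.259, -0.707)

Iteration 1:
  u = (10 - (-3)·0.000 - (-3)·0.000 - (-2)·0.000) / (12) = 0.833
  v = (-5 - (-1)·0.833 - (3)·0.000 - (-4)·0.000) / (-11) = 0.379
  w = (0 - (2)·0.833 - (2)·0.379 - (1)·0.000) / (7) = -0.346
  t = (-5 - (1)·0.833 - (-1)·0.379 - (-2)·-0.346) / (8) = -0.768
Iteration 2:
  u = (10 - (-3)·0.379 - (-3)·-0.346 - (-2)·-0.768) / (12) = 0.714
  v = (-5 - (-1)·0.714 - (3)·-0.346 - (-4)·-0.768) / (-11) = 0.575
  w = (0 - (2)·0.714 - (2)·0.575 - (1)·-0.768) / (7) = -0.259
  t = (-5 - (1)·0.714 - (-1)·0.575 - (-2)·-0.259) / (8) = -0.707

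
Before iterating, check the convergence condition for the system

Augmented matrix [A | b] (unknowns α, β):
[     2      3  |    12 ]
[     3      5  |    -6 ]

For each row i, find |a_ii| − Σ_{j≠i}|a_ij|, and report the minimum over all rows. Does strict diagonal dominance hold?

-1

row 1: |2| − (3) = -1
row 2: |5| − (3) = 2
minimum over rows = -1 → not strictly diagonally dominant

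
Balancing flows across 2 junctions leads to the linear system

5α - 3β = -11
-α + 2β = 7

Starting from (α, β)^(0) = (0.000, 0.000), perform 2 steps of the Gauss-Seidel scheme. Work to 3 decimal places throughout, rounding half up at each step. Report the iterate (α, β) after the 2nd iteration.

(-0.760, 3.120)

Iteration 1:
  α = (-11 - (-3)·0.000) / (5) = -2.200
  β = (7 - (-1)·-2.200) / (2) = 2.400
Iteration 2:
  α = (-11 - (-3)·2.400) / (5) = -0.760
  β = (7 - (-1)·-0.760) / (2) = 3.120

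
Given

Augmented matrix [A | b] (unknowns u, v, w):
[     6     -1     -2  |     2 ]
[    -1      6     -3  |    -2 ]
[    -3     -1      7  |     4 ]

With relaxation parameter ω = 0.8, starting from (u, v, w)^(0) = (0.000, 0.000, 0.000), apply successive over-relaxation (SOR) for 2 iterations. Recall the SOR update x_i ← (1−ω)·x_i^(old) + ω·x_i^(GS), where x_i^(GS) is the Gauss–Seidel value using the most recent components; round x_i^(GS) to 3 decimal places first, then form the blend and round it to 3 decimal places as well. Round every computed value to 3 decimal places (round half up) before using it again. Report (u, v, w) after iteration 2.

Iteration 1:
  u: GS value = (2 - (-1)·0.000 - (-2)·0.000) / (6) = 0.333;  u ← (1−ω)·0.000 + ω·0.333 = 0.266
  v: GS value = (-2 - (-1)·0.266 - (-3)·0.000) / (6) = -0.289;  v ← (1−ω)·0.000 + ω·-0.289 = -0.231
  w: GS value = (4 - (-3)·0.266 - (-1)·-0.231) / (7) = 0.652;  w ← (1−ω)·0.000 + ω·0.652 = 0.522
Iteration 2:
  u: GS value = (2 - (-1)·-0.231 - (-2)·0.522) / (6) = 0.469;  u ← (1−ω)·0.266 + ω·0.469 = 0.428
  v: GS value = (-2 - (-1)·0.428 - (-3)·0.522) / (6) = -0.001;  v ← (1−ω)·-0.231 + ω·-0.001 = -0.047
  w: GS value = (4 - (-3)·0.428 - (-1)·-0.047) / (7) = 0.748;  w ← (1−ω)·0.522 + ω·0.748 = 0.703

(0.428, -0.047, 0.703)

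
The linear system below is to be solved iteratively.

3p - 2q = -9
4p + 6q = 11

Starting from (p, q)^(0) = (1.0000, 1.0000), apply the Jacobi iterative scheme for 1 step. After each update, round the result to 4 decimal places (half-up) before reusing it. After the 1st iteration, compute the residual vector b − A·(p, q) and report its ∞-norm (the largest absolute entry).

Iteration 1:
  p = (-9 - (-2)·1.0000) / (3) = -2.3333
  q = (11 - (4)·1.0000) / (6) = 1.1667
Residual b − A·x = (0.3333, 13.3330); ∞-norm = 13.3330

13.3330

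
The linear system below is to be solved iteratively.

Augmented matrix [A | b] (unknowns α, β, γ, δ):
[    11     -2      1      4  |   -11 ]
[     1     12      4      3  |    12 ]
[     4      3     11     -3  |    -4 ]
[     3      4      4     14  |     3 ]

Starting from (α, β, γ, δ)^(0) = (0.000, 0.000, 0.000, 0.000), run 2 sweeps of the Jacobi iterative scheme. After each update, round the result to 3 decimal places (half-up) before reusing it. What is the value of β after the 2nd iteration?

1.151

Iteration 1:
  α = (-11 - (-2)·0.000 - (1)·0.000 - (4)·0.000) / (11) = -1.000
  β = (12 - (1)·0.000 - (4)·0.000 - (3)·0.000) / (12) = 1.000
  γ = (-4 - (4)·0.000 - (3)·0.000 - (-3)·0.000) / (11) = -0.364
  δ = (3 - (3)·0.000 - (4)·0.000 - (4)·0.000) / (14) = 0.214
Iteration 2:
  α = (-11 - (-2)·1.000 - (1)·-0.364 - (4)·0.214) / (11) = -0.863
  β = (12 - (1)·-1.000 - (4)·-0.364 - (3)·0.214) / (12) = 1.151
  γ = (-4 - (4)·-1.000 - (3)·1.000 - (-3)·0.214) / (11) = -0.214
  δ = (3 - (3)·-1.000 - (4)·1.000 - (4)·-0.364) / (14) = 0.247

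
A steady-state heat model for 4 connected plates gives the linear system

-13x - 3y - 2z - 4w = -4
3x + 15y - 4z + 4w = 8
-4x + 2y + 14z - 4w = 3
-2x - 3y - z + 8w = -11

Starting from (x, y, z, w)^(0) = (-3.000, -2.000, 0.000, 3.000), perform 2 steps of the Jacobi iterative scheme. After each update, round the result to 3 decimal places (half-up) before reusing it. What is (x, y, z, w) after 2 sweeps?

(1.039, 1.464, -0.699, -1.226)

Iteration 1:
  x = (-4 - (-3)·-2.000 - (-2)·0.000 - (-4)·3.000) / (-13) = -0.154
  y = (8 - (3)·-3.000 - (-4)·0.000 - (4)·3.000) / (15) = 0.333
  z = (3 - (-4)·-3.000 - (2)·-2.000 - (-4)·3.000) / (14) = 0.500
  w = (-11 - (-2)·-3.000 - (-3)·-2.000 - (-1)·0.000) / (8) = -2.875
Iteration 2:
  x = (-4 - (-3)·0.333 - (-2)·0.500 - (-4)·-2.875) / (-13) = 1.039
  y = (8 - (3)·-0.154 - (-4)·0.500 - (4)·-2.875) / (15) = 1.464
  z = (3 - (-4)·-0.154 - (2)·0.333 - (-4)·-2.875) / (14) = -0.699
  w = (-11 - (-2)·-0.154 - (-3)·0.333 - (-1)·0.500) / (8) = -1.226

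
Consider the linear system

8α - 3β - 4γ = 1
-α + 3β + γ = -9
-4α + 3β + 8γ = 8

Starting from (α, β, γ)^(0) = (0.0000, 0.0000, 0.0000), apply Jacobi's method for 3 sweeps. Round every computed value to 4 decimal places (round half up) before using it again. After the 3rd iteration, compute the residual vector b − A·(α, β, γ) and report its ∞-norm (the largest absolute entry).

3.7498

Iteration 1:
  α = (1 - (-3)·0.0000 - (-4)·0.0000) / (8) = 0.1250
  β = (-9 - (-1)·0.0000 - (1)·0.0000) / (3) = -3.0000
  γ = (8 - (-4)·0.0000 - (3)·0.0000) / (8) = 1.0000
Iteration 2:
  α = (1 - (-3)·-3.0000 - (-4)·1.0000) / (8) = -0.5000
  β = (-9 - (-1)·0.1250 - (1)·1.0000) / (3) = -3.2917
  γ = (8 - (-4)·0.1250 - (3)·-3.0000) / (8) = 2.1875
Iteration 3:
  α = (1 - (-3)·-3.2917 - (-4)·2.1875) / (8) = -0.0156
  β = (-9 - (-1)·-0.5000 - (1)·2.1875) / (3) = -3.8958
  γ = (8 - (-4)·-0.5000 - (3)·-3.2917) / (8) = 1.9844
Residual b − A·x = (-2.6250, 0.6874, 3.7498); ∞-norm = 3.7498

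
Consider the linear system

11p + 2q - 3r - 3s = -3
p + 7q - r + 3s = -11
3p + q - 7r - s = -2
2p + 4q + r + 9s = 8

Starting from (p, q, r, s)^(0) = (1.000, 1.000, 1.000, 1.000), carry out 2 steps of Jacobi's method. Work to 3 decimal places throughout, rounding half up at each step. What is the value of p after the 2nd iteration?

Iteration 1:
  p = (-3 - (2)·1.000 - (-3)·1.000 - (-3)·1.000) / (11) = 0.091
  q = (-11 - (1)·1.000 - (-1)·1.000 - (3)·1.000) / (7) = -2.000
  r = (-2 - (3)·1.000 - (1)·1.000 - (-1)·1.000) / (-7) = 0.714
  s = (8 - (2)·1.000 - (4)·1.000 - (1)·1.000) / (9) = 0.111
Iteration 2:
  p = (-3 - (2)·-2.000 - (-3)·0.714 - (-3)·0.111) / (11) = 0.316
  q = (-11 - (1)·0.091 - (-1)·0.714 - (3)·0.111) / (7) = -1.530
  r = (-2 - (3)·0.091 - (1)·-2.000 - (-1)·0.111) / (-7) = 0.023
  s = (8 - (2)·0.091 - (4)·-2.000 - (1)·0.714) / (9) = 1.678

0.316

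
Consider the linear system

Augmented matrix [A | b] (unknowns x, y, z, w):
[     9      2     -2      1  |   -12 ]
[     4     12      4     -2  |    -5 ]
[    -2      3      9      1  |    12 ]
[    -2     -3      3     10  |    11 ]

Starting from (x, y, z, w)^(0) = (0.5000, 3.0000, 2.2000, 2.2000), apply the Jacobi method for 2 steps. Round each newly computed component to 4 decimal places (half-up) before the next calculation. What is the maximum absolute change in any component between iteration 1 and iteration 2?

Iteration 1:
  x = (-12 - (2)·3.0000 - (-2)·2.2000 - (1)·2.2000) / (9) = -1.7556
  y = (-5 - (4)·0.5000 - (4)·2.2000 - (-2)·2.2000) / (12) = -0.9500
  z = (12 - (-2)·0.5000 - (3)·3.0000 - (1)·2.2000) / (9) = 0.2000
  w = (11 - (-2)·0.5000 - (-3)·3.0000 - (3)·2.2000) / (10) = 1.4400
Iteration 2:
  x = (-12 - (2)·-0.9500 - (-2)·0.2000 - (1)·1.4400) / (9) = -1.2378
  y = (-5 - (4)·-1.7556 - (4)·0.2000 - (-2)·1.4400) / (12) = 0.3419
  z = (12 - (-2)·-1.7556 - (3)·-0.9500 - (1)·1.4400) / (9) = 1.0999
  w = (11 - (-2)·-1.7556 - (-3)·-0.9500 - (3)·0.2000) / (10) = 0.4039
Change: (0.5178, 1.2919, 0.8999, -1.0361) → max |·| = 1.2919

1.2919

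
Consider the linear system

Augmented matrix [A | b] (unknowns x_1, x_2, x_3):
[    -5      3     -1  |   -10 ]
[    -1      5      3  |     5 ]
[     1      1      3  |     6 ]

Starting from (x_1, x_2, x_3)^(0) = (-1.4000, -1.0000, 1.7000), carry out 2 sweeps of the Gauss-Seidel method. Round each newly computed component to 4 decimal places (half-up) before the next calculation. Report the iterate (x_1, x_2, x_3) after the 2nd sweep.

Iteration 1:
  x_1 = (-10 - (3)·-1.0000 - (-1)·1.7000) / (-5) = 1.0600
  x_2 = (5 - (-1)·1.0600 - (3)·1.7000) / (5) = 0.1920
  x_3 = (6 - (1)·1.0600 - (1)·0.1920) / (3) = 1.5827
Iteration 2:
  x_1 = (-10 - (3)·0.1920 - (-1)·1.5827) / (-5) = 1.7987
  x_2 = (5 - (-1)·1.7987 - (3)·1.5827) / (5) = 0.4101
  x_3 = (6 - (1)·1.7987 - (1)·0.4101) / (3) = 1.2637

(1.7987, 0.4101, 1.2637)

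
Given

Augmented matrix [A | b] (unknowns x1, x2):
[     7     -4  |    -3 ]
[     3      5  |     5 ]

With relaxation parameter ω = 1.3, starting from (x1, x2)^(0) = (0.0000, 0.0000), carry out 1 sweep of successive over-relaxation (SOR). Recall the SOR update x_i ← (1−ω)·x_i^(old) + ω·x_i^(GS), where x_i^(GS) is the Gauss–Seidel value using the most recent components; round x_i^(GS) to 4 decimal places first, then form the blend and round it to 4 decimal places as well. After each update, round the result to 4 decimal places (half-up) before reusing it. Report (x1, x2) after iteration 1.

(-0.5572, 1.7346)

Iteration 1:
  x1: GS value = (-3 - (-4)·0.0000) / (7) = -0.4286;  x1 ← (1−ω)·0.0000 + ω·-0.4286 = -0.5572
  x2: GS value = (5 - (3)·-0.5572) / (5) = 1.3343;  x2 ← (1−ω)·0.0000 + ω·1.3343 = 1.7346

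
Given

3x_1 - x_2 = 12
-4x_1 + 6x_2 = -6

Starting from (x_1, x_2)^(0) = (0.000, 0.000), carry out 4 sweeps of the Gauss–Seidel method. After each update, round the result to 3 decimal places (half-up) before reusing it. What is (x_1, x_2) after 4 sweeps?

Iteration 1:
  x_1 = (12 - (-1)·0.000) / (3) = 4.000
  x_2 = (-6 - (-4)·4.000) / (6) = 1.667
Iteration 2:
  x_1 = (12 - (-1)·1.667) / (3) = 4.556
  x_2 = (-6 - (-4)·4.556) / (6) = 2.037
Iteration 3:
  x_1 = (12 - (-1)·2.037) / (3) = 4.679
  x_2 = (-6 - (-4)·4.679) / (6) = 2.119
Iteration 4:
  x_1 = (12 - (-1)·2.119) / (3) = 4.706
  x_2 = (-6 - (-4)·4.706) / (6) = 2.137

(4.706, 2.137)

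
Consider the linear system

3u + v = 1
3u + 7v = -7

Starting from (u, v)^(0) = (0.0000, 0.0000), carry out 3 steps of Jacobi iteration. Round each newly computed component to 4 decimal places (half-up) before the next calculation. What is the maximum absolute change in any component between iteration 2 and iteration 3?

Iteration 1:
  u = (1 - (1)·0.0000) / (3) = 0.3333
  v = (-7 - (3)·0.0000) / (7) = -1.0000
Iteration 2:
  u = (1 - (1)·-1.0000) / (3) = 0.6667
  v = (-7 - (3)·0.3333) / (7) = -1.1428
Iteration 3:
  u = (1 - (1)·-1.1428) / (3) = 0.7143
  v = (-7 - (3)·0.6667) / (7) = -1.2857
Change: (0.0476, -0.1429) → max |·| = 0.1429

0.1429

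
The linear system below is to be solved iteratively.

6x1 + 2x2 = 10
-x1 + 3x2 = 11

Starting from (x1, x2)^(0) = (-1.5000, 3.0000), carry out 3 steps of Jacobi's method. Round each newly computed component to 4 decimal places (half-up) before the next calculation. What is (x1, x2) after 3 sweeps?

(0.3704, 3.8704)

Iteration 1:
  x1 = (10 - (2)·3.0000) / (6) = 0.6667
  x2 = (11 - (-1)·-1.5000) / (3) = 3.1667
Iteration 2:
  x1 = (10 - (2)·3.1667) / (6) = 0.6111
  x2 = (11 - (-1)·0.6667) / (3) = 3.8889
Iteration 3:
  x1 = (10 - (2)·3.8889) / (6) = 0.3704
  x2 = (11 - (-1)·0.6111) / (3) = 3.8704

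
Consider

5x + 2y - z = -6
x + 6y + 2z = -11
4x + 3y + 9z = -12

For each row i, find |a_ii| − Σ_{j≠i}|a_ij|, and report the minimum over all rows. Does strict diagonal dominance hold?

2

row 1: |5| − (2+1) = 2
row 2: |6| − (1+2) = 3
row 3: |9| − (4+3) = 2
minimum over rows = 2 → strictly diagonally dominant (convergence guaranteed)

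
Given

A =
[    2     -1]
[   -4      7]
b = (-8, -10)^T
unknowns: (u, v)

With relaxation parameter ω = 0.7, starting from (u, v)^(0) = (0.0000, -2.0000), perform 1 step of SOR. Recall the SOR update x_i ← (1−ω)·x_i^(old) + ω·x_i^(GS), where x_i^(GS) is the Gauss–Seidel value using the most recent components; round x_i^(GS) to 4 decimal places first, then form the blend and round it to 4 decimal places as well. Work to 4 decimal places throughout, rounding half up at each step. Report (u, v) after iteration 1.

Iteration 1:
  u: GS value = (-8 - (-1)·-2.0000) / (2) = -5.0000;  u ← (1−ω)·0.0000 + ω·-5.0000 = -3.5000
  v: GS value = (-10 - (-4)·-3.5000) / (7) = -3.4286;  v ← (1−ω)·-2.0000 + ω·-3.4286 = -3.0000

(-3.5000, -3.0000)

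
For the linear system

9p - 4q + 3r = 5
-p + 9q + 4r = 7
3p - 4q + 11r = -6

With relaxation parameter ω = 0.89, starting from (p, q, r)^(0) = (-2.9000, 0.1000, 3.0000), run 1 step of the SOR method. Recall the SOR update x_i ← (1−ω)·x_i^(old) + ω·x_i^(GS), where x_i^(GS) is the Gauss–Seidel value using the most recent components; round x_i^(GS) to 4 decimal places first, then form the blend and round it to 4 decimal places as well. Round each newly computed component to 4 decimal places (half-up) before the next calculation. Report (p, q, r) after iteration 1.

Iteration 1:
  p: GS value = (5 - (-4)·0.1000 - (3)·3.0000) / (9) = -0.4000;  p ← (1−ω)·-2.9000 + ω·-0.4000 = -0.6750
  q: GS value = (7 - (-1)·-0.6750 - (4)·3.0000) / (9) = -0.6306;  q ← (1−ω)·0.1000 + ω·-0.6306 = -0.5502
  r: GS value = (-6 - (3)·-0.6750 - (-4)·-0.5502) / (11) = -0.5614;  r ← (1−ω)·3.0000 + ω·-0.5614 = -0.1696

(-0.6750, -0.5502, -0.1696)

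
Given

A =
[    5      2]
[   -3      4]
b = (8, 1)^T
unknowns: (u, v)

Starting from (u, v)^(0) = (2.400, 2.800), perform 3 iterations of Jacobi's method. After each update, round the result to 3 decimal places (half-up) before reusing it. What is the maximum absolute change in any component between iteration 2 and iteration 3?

Iteration 1:
  u = (8 - (2)·2.800) / (5) = 0.480
  v = (1 - (-3)·2.400) / (4) = 2.050
Iteration 2:
  u = (8 - (2)·2.050) / (5) = 0.780
  v = (1 - (-3)·0.480) / (4) = 0.610
Iteration 3:
  u = (8 - (2)·0.610) / (5) = 1.356
  v = (1 - (-3)·0.780) / (4) = 0.835
Change: (0.576, 0.225) → max |·| = 0.576

0.576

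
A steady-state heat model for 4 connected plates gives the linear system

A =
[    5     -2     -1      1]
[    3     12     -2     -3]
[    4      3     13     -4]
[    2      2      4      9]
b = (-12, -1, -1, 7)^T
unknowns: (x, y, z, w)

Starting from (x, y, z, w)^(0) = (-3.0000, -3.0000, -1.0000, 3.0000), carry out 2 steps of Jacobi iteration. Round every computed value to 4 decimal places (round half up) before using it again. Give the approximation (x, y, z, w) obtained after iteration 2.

Iteration 1:
  x = (-12 - (-2)·-3.0000 - (-1)·-1.0000 - (1)·3.0000) / (5) = -4.4000
  y = (-1 - (3)·-3.0000 - (-2)·-1.0000 - (-3)·3.0000) / (12) = 1.2500
  z = (-1 - (4)·-3.0000 - (3)·-3.0000 - (-4)·3.0000) / (13) = 2.4615
  w = (7 - (2)·-3.0000 - (2)·-3.0000 - (4)·-1.0000) / (9) = 2.5556
Iteration 2:
  x = (-12 - (-2)·1.2500 - (-1)·2.4615 - (1)·2.5556) / (5) = -1.9188
  y = (-1 - (3)·-4.4000 - (-2)·2.4615 - (-3)·2.5556) / (12) = 2.0658
  z = (-1 - (4)·-4.4000 - (3)·1.2500 - (-4)·2.5556) / (13) = 1.7748
  w = (7 - (2)·-4.4000 - (2)·1.2500 - (4)·2.4615) / (9) = 0.3838

(-1.9188, 2.0658, 1.7748, 0.3838)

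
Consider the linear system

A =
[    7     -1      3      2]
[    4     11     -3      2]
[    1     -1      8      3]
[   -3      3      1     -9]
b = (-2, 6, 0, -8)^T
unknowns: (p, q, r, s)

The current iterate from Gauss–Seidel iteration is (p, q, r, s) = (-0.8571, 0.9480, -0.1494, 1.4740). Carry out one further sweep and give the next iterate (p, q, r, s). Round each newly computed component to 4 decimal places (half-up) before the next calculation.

One sweep:
  p = (-2 - (-1)·0.9480 - (3)·-0.1494 - (2)·1.4740) / (7) = -0.5074
  q = (6 - (4)·-0.5074 - (-3)·-0.1494 - (2)·1.4740) / (11) = 0.4212
  r = (0 - (1)·-0.5074 - (-1)·0.4212 - (3)·1.4740) / (8) = -0.4367
  s = (-8 - (-3)·-0.5074 - (3)·0.4212 - (1)·-0.4367) / (-9) = 1.1499

(-0.5074, 0.4212, -0.4367, 1.1499)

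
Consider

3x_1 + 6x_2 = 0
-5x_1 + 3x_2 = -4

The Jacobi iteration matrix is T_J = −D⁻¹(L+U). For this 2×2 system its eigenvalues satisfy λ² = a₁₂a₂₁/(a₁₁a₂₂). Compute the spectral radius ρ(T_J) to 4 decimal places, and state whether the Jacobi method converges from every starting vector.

1.8257

a₁₂a₂₁/(a₁₁a₂₂) = (6)·(-5) / ((3)·(3)) = -3.333333
ρ = √|-3.333333| = √3.333333 = 1.8257
ρ > 1, so Jacobi diverges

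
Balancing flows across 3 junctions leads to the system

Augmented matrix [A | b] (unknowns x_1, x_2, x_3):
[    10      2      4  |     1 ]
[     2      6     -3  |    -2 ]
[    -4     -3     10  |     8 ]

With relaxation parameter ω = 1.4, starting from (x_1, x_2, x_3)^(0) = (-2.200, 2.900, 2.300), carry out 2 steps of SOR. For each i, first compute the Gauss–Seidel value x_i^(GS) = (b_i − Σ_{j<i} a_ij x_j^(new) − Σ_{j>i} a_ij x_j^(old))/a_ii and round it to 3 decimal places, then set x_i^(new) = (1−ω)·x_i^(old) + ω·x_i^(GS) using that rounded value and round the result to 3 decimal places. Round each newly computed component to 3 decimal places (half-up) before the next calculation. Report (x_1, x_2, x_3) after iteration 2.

(0.547, -1.058, 1.061)

Iteration 1:
  x_1: GS value = (1 - (2)·2.900 - (4)·2.300) / (10) = -1.400;  x_1 ← (1−ω)·-2.200 + ω·-1.400 = -1.080
  x_2: GS value = (-2 - (2)·-1.080 - (-3)·2.300) / (6) = 1.177;  x_2 ← (1−ω)·2.900 + ω·1.177 = 0.488
  x_3: GS value = (8 - (-4)·-1.080 - (-3)·0.488) / (10) = 0.514;  x_3 ← (1−ω)·2.300 + ω·0.514 = -0.200
Iteration 2:
  x_1: GS value = (1 - (2)·0.488 - (4)·-0.200) / (10) = 0.082;  x_1 ← (1−ω)·-1.080 + ω·0.082 = 0.547
  x_2: GS value = (-2 - (2)·0.547 - (-3)·-0.200) / (6) = -0.616;  x_2 ← (1−ω)·0.488 + ω·-0.616 = -1.058
  x_3: GS value = (8 - (-4)·0.547 - (-3)·-1.058) / (10) = 0.701;  x_3 ← (1−ω)·-0.200 + ω·0.701 = 1.061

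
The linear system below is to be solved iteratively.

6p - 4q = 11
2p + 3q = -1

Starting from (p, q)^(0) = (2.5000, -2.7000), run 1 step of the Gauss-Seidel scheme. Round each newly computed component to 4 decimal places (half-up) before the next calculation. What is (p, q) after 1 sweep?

(0.0333, -0.3555)

Iteration 1:
  p = (11 - (-4)·-2.7000) / (6) = 0.0333
  q = (-1 - (2)·0.0333) / (3) = -0.3555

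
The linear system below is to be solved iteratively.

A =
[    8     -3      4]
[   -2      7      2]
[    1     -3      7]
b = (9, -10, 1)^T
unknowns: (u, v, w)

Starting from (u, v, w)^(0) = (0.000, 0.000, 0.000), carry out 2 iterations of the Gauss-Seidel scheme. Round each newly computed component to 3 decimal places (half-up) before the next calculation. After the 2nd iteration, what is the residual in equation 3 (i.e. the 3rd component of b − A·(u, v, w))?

Iteration 1:
  u = (9 - (-3)·0.000 - (4)·0.000) / (8) = 1.125
  v = (-10 - (-2)·1.125 - (2)·0.000) / (7) = -1.107
  w = (1 - (1)·1.125 - (-3)·-1.107) / (7) = -0.492
Iteration 2:
  u = (9 - (-3)·-1.107 - (4)·-0.492) / (8) = 0.956
  v = (-10 - (-2)·0.956 - (2)·-0.492) / (7) = -1.015
  w = (1 - (1)·0.956 - (-3)·-1.015) / (7) = -0.429
Residual b − A·x = (0.023, -0.125, 0.002)

0.002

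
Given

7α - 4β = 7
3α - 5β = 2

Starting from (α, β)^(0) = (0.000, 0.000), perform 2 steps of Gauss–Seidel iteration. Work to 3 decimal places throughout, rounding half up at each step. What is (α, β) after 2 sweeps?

Iteration 1:
  α = (7 - (-4)·0.000) / (7) = 1.000
  β = (2 - (3)·1.000) / (-5) = 0.200
Iteration 2:
  α = (7 - (-4)·0.200) / (7) = 1.114
  β = (2 - (3)·1.114) / (-5) = 0.268

(1.114, 0.268)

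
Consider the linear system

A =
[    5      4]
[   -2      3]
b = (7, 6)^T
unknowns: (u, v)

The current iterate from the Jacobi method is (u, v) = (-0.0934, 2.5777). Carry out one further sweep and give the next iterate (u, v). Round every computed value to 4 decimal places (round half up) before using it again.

One sweep:
  u = (7 - (4)·2.5777) / (5) = -0.6622
  v = (6 - (-2)·-0.0934) / (3) = 1.9377

(-0.6622, 1.9377)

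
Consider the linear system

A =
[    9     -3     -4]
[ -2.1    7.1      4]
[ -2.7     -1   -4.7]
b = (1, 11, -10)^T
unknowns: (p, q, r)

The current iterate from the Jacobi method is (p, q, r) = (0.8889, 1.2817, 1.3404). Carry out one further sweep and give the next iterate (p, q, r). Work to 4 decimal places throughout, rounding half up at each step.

One sweep:
  p = (1 - (-3)·1.2817 - (-4)·1.3404) / (9) = 1.1341
  q = (11 - (-2.1)·0.8889 - (4)·1.3404) / (7.1) = 1.0571
  r = (-10 - (-2.7)·0.8889 - (-1)·1.2817) / (-4.7) = 1.3443

(1.1341, 1.0571, 1.3443)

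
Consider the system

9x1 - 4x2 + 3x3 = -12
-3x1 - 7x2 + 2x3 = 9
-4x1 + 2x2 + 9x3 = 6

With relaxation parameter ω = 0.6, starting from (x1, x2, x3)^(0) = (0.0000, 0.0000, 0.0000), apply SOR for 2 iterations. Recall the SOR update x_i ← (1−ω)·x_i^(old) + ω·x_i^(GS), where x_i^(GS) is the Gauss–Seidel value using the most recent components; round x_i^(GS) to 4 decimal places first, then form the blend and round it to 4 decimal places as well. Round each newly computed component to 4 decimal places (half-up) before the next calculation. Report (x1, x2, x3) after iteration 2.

Iteration 1:
  x1: GS value = (-12 - (-4)·0.0000 - (3)·0.0000) / (9) = -1.3333;  x1 ← (1−ω)·0.0000 + ω·-1.3333 = -0.8000
  x2: GS value = (9 - (-3)·-0.8000 - (2)·0.0000) / (-7) = -0.9429;  x2 ← (1−ω)·0.0000 + ω·-0.9429 = -0.5657
  x3: GS value = (6 - (-4)·-0.8000 - (2)·-0.5657) / (9) = 0.4368;  x3 ← (1−ω)·0.0000 + ω·0.4368 = 0.2621
Iteration 2:
  x1: GS value = (-12 - (-4)·-0.5657 - (3)·0.2621) / (9) = -1.6721;  x1 ← (1−ω)·-0.8000 + ω·-1.6721 = -1.3233
  x2: GS value = (9 - (-3)·-1.3233 - (2)·0.2621) / (-7) = -0.6437;  x2 ← (1−ω)·-0.5657 + ω·-0.6437 = -0.6125
  x3: GS value = (6 - (-4)·-1.3233 - (2)·-0.6125) / (9) = 0.2146;  x3 ← (1−ω)·0.2621 + ω·0.2146 = 0.2336

(-1.3233, -0.6125, 0.2336)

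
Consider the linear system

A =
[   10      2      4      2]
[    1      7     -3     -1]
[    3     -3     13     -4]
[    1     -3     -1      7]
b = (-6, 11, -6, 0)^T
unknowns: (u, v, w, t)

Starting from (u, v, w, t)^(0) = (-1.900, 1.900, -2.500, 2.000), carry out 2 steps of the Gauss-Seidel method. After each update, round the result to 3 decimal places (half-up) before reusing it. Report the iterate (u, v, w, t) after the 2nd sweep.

(-1.037, 1.974, 0.380, 1.048)

Iteration 1:
  u = (-6 - (2)·1.900 - (4)·-2.500 - (2)·2.000) / (10) = -0.380
  v = (11 - (1)·-0.380 - (-3)·-2.500 - (-1)·2.000) / (7) = 0.840
  w = (-6 - (3)·-0.380 - (-3)·0.840 - (-4)·2.000) / (13) = 0.435
  t = (0 - (1)·-0.380 - (-3)·0.840 - (-1)·0.435) / (7) = 0.476
Iteration 2:
  u = (-6 - (2)·0.840 - (4)·0.435 - (2)·0.476) / (10) = -1.037
  v = (11 - (1)·-1.037 - (-3)·0.435 - (-1)·0.476) / (7) = 1.974
  w = (-6 - (3)·-1.037 - (-3)·1.974 - (-4)·0.476) / (13) = 0.380
  t = (0 - (1)·-1.037 - (-3)·1.974 - (-1)·0.380) / (7) = 1.048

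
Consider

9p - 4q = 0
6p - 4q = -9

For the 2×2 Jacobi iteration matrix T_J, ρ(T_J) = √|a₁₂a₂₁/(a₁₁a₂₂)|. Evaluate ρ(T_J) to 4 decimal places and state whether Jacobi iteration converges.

0.8165

a₁₂a₂₁/(a₁₁a₂₂) = (-4)·(6) / ((9)·(-4)) = 0.666667
ρ = √|0.666667| = √0.666667 = 0.8165
ρ < 1, so Jacobi converges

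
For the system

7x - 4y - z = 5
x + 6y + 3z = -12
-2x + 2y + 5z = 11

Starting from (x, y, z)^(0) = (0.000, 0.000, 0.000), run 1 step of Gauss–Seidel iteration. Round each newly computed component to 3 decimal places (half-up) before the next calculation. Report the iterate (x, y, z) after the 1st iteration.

Iteration 1:
  x = (5 - (-4)·0.000 - (-1)·0.000) / (7) = 0.714
  y = (-12 - (1)·0.714 - (3)·0.000) / (6) = -2.119
  z = (11 - (-2)·0.714 - (2)·-2.119) / (5) = 3.333

(0.714, -2.119, 3.333)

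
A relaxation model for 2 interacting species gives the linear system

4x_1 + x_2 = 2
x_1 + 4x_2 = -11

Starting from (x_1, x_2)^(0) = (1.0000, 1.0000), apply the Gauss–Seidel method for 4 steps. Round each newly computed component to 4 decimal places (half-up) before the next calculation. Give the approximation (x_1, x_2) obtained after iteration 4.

(1.2664, -3.0666)

Iteration 1:
  x_1 = (2 - (1)·1.0000) / (4) = 0.2500
  x_2 = (-11 - (1)·0.2500) / (4) = -2.8125
Iteration 2:
  x_1 = (2 - (1)·-2.8125) / (4) = 1.2031
  x_2 = (-11 - (1)·1.2031) / (4) = -3.0508
Iteration 3:
  x_1 = (2 - (1)·-3.0508) / (4) = 1.2627
  x_2 = (-11 - (1)·1.2627) / (4) = -3.0657
Iteration 4:
  x_1 = (2 - (1)·-3.0657) / (4) = 1.2664
  x_2 = (-11 - (1)·1.2664) / (4) = -3.0666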